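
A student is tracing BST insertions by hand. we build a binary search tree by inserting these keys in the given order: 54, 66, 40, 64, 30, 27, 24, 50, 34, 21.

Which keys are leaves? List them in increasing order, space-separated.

Resulting structure (node: left, right):
  54: L=40, R=66
  66: L=64, R=–
  40: L=30, R=50
  64: L=–, R=–
  30: L=27, R=34
  27: L=24, R=–
  24: L=21, R=–
  50: L=–, R=–
  34: L=–, R=–
  21: L=–, R=–

21 34 50 64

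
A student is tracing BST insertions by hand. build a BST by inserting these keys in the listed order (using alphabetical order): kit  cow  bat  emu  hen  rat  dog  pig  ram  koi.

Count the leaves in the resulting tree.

Insert kit: tree is empty, so kit becomes the root.
Insert cow: cow < kit → go left. Place as left child of kit.
Insert bat: bat < kit → go left; bat < cow → go left. Place as left child of cow.
Insert emu: emu < kit → go left; emu > cow → go right. Place as right child of cow.
Insert hen: hen < kit → go left; hen > cow → go right; hen > emu → go right. Place as right child of emu.
Insert rat: rat > kit → go right. Place as right child of kit.
Insert dog: dog < kit → go left; dog > cow → go right; dog < emu → go left. Place as left child of emu.
Insert pig: pig > kit → go right; pig < rat → go left. Place as left child of rat.
Insert ram: ram > kit → go right; ram < rat → go left; ram > pig → go right. Place as right child of pig.
Insert koi: koi > kit → go right; koi < rat → go left; koi < pig → go left. Place as left child of pig.

Leaves: bat, dog, hen, koi, ram — 5 in total.

5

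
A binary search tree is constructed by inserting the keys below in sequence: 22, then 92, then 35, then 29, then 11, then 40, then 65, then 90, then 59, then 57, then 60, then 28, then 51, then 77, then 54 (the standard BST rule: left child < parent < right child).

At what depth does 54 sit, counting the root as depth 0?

8

22: root
92: right child of 22 (depth 1)
35: left child of 92 (depth 2)
29: left child of 35 (depth 3)
11: left child of 22 (depth 1)
40: right child of 35 (depth 3)
65: right child of 40 (depth 4)
90: right child of 65 (depth 5)
59: left child of 65 (depth 5)
57: left child of 59 (depth 6)
60: right child of 59 (depth 6)
28: left child of 29 (depth 4)
51: left child of 57 (depth 7)
77: left child of 90 (depth 6)
54: right child of 51 (depth 8)

Path to 54: 22 → 92 → 35 → 40 → 65 → 59 → 57 → 51 → 54, which is 8 edges.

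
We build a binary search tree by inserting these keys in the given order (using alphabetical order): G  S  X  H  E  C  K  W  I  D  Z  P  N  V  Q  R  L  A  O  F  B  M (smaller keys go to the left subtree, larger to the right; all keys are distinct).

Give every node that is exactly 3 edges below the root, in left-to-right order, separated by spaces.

Resulting structure (node: left, right):
  G: L=E, R=S
  S: L=H, R=X
  X: L=W, R=Z
  H: L=–, R=K
  E: L=C, R=F
  C: L=A, R=D
  K: L=I, R=P
  W: L=V, R=–
  I: L=–, R=–
  D: L=–, R=–
  Z: L=–, R=–
  P: L=N, R=Q
  N: L=L, R=O
  V: L=–, R=–
  Q: L=–, R=R
  R: L=–, R=–
  L: L=–, R=M
  A: L=–, R=B
  O: L=–, R=–
  F: L=–, R=–
  B: L=–, R=–
  M: L=–, R=–

A D K W Z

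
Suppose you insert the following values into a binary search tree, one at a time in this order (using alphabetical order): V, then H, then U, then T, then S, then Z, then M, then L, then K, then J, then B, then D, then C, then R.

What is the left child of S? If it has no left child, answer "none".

V: root
H: left child of V (depth 1)
U: right child of H (depth 2)
T: left child of U (depth 3)
S: left child of T (depth 4)
Z: right child of V (depth 1)
M: left child of S (depth 5)
L: left child of M (depth 6)
K: left child of L (depth 7)
J: left child of K (depth 8)
B: left child of H (depth 2)
D: right child of B (depth 3)
C: left child of D (depth 4)
R: right child of M (depth 6)

M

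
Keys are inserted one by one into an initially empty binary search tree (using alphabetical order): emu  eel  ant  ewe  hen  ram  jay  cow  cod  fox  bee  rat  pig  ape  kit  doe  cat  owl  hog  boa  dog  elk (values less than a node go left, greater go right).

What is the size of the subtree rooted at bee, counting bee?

emu: root
eel: left child of emu (depth 1)
ant: left child of eel (depth 2)
ewe: right child of emu (depth 1)
hen: right child of ewe (depth 2)
ram: right child of hen (depth 3)
jay: left child of ram (depth 4)
cow: right child of ant (depth 3)
cod: left child of cow (depth 4)
fox: left child of hen (depth 3)
bee: left child of cod (depth 5)
rat: right child of ram (depth 4)
pig: right child of jay (depth 5)
ape: left child of bee (depth 6)
kit: left child of pig (depth 6)
doe: right child of cow (depth 4)
cat: right child of bee (depth 6)
owl: right child of kit (depth 7)
hog: left child of jay (depth 5)
boa: left child of cat (depth 7)
dog: right child of doe (depth 5)
elk: right child of eel (depth 2)

Subtree rooted at bee contains: bee, ape, cat, boa — 4 nodes.

4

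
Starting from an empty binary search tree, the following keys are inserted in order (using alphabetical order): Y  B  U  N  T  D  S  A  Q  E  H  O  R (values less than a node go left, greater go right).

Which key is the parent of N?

U

Y: root
B: left child of Y (depth 1)
U: right child of B (depth 2)
N: left child of U (depth 3)
T: right child of N (depth 4)
D: left child of N (depth 4)
S: left child of T (depth 5)
A: left child of B (depth 2)
Q: left child of S (depth 6)
E: right child of D (depth 5)
H: right child of E (depth 6)
O: left child of Q (depth 7)
R: right child of Q (depth 7)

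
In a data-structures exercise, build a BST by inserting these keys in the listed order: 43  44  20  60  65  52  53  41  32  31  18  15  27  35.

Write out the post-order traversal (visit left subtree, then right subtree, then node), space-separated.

Insert 43: tree is empty, so 43 becomes the root.
Insert 44: 44 > 43 → go right. Place as right child of 43.
Insert 20: 20 < 43 → go left. Place as left child of 43.
Insert 60: 60 > 43 → go right; 60 > 44 → go right. Place as right child of 44.
Insert 65: 65 > 43 → go right; 65 > 44 → go right; 65 > 60 → go right. Place as right child of 60.
Insert 52: 52 > 43 → go right; 52 > 44 → go right; 52 < 60 → go left. Place as left child of 60.
Insert 53: 53 > 43 → go right; 53 > 44 → go right; 53 < 60 → go left; 53 > 52 → go right. Place as right child of 52.
Insert 41: 41 < 43 → go left; 41 > 20 → go right. Place as right child of 20.
Insert 32: 32 < 43 → go left; 32 > 20 → go right; 32 < 41 → go left. Place as left child of 41.
Insert 31: 31 < 43 → go left; 31 > 20 → go right; 31 < 41 → go left; 31 < 32 → go left. Place as left child of 32.
Insert 18: 18 < 43 → go left; 18 < 20 → go left. Place as left child of 20.
Insert 15: 15 < 43 → go left; 15 < 20 → go left; 15 < 18 → go left. Place as left child of 18.
Insert 27: 27 < 43 → go left; 27 > 20 → go right; 27 < 41 → go left; 27 < 32 → go left; 27 < 31 → go left. Place as left child of 31.
Insert 35: 35 < 43 → go left; 35 > 20 → go right; 35 < 41 → go left; 35 > 32 → go right. Place as right child of 32.

15 18 27 31 35 32 41 20 53 52 65 60 44 43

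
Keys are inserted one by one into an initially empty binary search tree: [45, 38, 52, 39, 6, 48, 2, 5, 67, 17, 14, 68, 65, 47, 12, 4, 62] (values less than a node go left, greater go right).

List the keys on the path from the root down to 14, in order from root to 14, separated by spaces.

45 38 6 17 14

45: root
38: left child of 45 (depth 1)
52: right child of 45 (depth 1)
39: right child of 38 (depth 2)
6: left child of 38 (depth 2)
48: left child of 52 (depth 2)
2: left child of 6 (depth 3)
5: right child of 2 (depth 4)
67: right child of 52 (depth 2)
17: right child of 6 (depth 3)
14: left child of 17 (depth 4)
68: right child of 67 (depth 3)
65: left child of 67 (depth 3)
47: left child of 48 (depth 3)
12: left child of 14 (depth 5)
4: left child of 5 (depth 5)
62: left child of 65 (depth 4)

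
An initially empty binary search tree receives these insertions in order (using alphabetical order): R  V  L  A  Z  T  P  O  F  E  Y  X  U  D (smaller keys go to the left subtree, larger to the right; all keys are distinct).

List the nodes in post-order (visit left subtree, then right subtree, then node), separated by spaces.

D E F A O P L U T X Y Z V R

Insert R: tree is empty, so R becomes the root.
Insert V: V > R → go right. Place as right child of R.
Insert L: L < R → go left. Place as left child of R.
Insert A: A < R → go left; A < L → go left. Place as left child of L.
Insert Z: Z > R → go right; Z > V → go right. Place as right child of V.
Insert T: T > R → go right; T < V → go left. Place as left child of V.
Insert P: P < R → go left; P > L → go right. Place as right child of L.
Insert O: O < R → go left; O > L → go right; O < P → go left. Place as left child of P.
Insert F: F < R → go left; F < L → go left; F > A → go right. Place as right child of A.
Insert E: E < R → go left; E < L → go left; E > A → go right; E < F → go left. Place as left child of F.
Insert Y: Y > R → go right; Y > V → go right; Y < Z → go left. Place as left child of Z.
Insert X: X > R → go right; X > V → go right; X < Z → go left; X < Y → go left. Place as left child of Y.
Insert U: U > R → go right; U < V → go left; U > T → go right. Place as right child of T.
Insert D: D < R → go left; D < L → go left; D > A → go right; D < F → go left; D < E → go left. Place as left child of E.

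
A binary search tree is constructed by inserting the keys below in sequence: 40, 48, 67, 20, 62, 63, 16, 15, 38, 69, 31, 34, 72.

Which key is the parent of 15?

16

Insert 40: tree is empty, so 40 becomes the root.
Insert 48: 48 > 40 → go right. Place as right child of 40.
Insert 67: 67 > 40 → go right; 67 > 48 → go right. Place as right child of 48.
Insert 20: 20 < 40 → go left. Place as left child of 40.
Insert 62: 62 > 40 → go right; 62 > 48 → go right; 62 < 67 → go left. Place as left child of 67.
Insert 63: 63 > 40 → go right; 63 > 48 → go right; 63 < 67 → go left; 63 > 62 → go right. Place as right child of 62.
Insert 16: 16 < 40 → go left; 16 < 20 → go left. Place as left child of 20.
Insert 15: 15 < 40 → go left; 15 < 20 → go left; 15 < 16 → go left. Place as left child of 16.
Insert 38: 38 < 40 → go left; 38 > 20 → go right. Place as right child of 20.
Insert 69: 69 > 40 → go right; 69 > 48 → go right; 69 > 67 → go right. Place as right child of 67.
Insert 31: 31 < 40 → go left; 31 > 20 → go right; 31 < 38 → go left. Place as left child of 38.
Insert 34: 34 < 40 → go left; 34 > 20 → go right; 34 < 38 → go left; 34 > 31 → go right. Place as right child of 31.
Insert 72: 72 > 40 → go right; 72 > 48 → go right; 72 > 67 → go right; 72 > 69 → go right. Place as right child of 69.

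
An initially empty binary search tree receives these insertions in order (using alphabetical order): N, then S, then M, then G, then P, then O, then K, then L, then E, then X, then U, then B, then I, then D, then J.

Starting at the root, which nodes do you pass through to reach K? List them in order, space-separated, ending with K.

N: root
S: right child of N (depth 1)
M: left child of N (depth 1)
G: left child of M (depth 2)
P: left child of S (depth 2)
O: left child of P (depth 3)
K: right child of G (depth 3)
L: right child of K (depth 4)
E: left child of G (depth 3)
X: right child of S (depth 2)
U: left child of X (depth 3)
B: left child of E (depth 4)
I: left child of K (depth 4)
D: right child of B (depth 5)
J: right child of I (depth 5)

N M G K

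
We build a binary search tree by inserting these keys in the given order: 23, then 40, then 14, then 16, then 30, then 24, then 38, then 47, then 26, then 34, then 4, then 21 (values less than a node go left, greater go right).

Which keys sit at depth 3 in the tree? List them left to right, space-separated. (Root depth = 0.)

21 24 38

Insert 23: tree is empty, so 23 becomes the root.
Insert 40: 40 > 23 → go right. Place as right child of 23.
Insert 14: 14 < 23 → go left. Place as left child of 23.
Insert 16: 16 < 23 → go left; 16 > 14 → go right. Place as right child of 14.
Insert 30: 30 > 23 → go right; 30 < 40 → go left. Place as left child of 40.
Insert 24: 24 > 23 → go right; 24 < 40 → go left; 24 < 30 → go left. Place as left child of 30.
Insert 38: 38 > 23 → go right; 38 < 40 → go left; 38 > 30 → go right. Place as right child of 30.
Insert 47: 47 > 23 → go right; 47 > 40 → go right. Place as right child of 40.
Insert 26: 26 > 23 → go right; 26 < 40 → go left; 26 < 30 → go left; 26 > 24 → go right. Place as right child of 24.
Insert 34: 34 > 23 → go right; 34 < 40 → go left; 34 > 30 → go right; 34 < 38 → go left. Place as left child of 38.
Insert 4: 4 < 23 → go left; 4 < 14 → go left. Place as left child of 14.
Insert 21: 21 < 23 → go left; 21 > 14 → go right; 21 > 16 → go right. Place as right child of 16.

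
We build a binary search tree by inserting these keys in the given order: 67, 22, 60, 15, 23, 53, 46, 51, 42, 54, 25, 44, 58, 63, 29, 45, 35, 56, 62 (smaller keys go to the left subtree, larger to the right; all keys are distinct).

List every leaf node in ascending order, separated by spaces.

15 35 45 51 56 62

Insert 67: tree is empty, so 67 becomes the root.
Insert 22: 22 < 67 → go left. Place as left child of 67.
Insert 60: 60 < 67 → go left; 60 > 22 → go right. Place as right child of 22.
Insert 15: 15 < 67 → go left; 15 < 22 → go left. Place as left child of 22.
Insert 23: 23 < 67 → go left; 23 > 22 → go right; 23 < 60 → go left. Place as left child of 60.
Insert 53: 53 < 67 → go left; 53 > 22 → go right; 53 < 60 → go left; 53 > 23 → go right. Place as right child of 23.
Insert 46: 46 < 67 → go left; 46 > 22 → go right; 46 < 60 → go left; 46 > 23 → go right; 46 < 53 → go left. Place as left child of 53.
Insert 51: 51 < 67 → go left; 51 > 22 → go right; 51 < 60 → go left; 51 > 23 → go right; 51 < 53 → go left; 51 > 46 → go right. Place as right child of 46.
Insert 42: 42 < 67 → go left; 42 > 22 → go right; 42 < 60 → go left; 42 > 23 → go right; 42 < 53 → go left; 42 < 46 → go left. Place as left child of 46.
Insert 54: 54 < 67 → go left; 54 > 22 → go right; 54 < 60 → go left; 54 > 23 → go right; 54 > 53 → go right. Place as right child of 53.
Insert 25: 25 < 67 → go left; 25 > 22 → go right; 25 < 60 → go left; 25 > 23 → go right; 25 < 53 → go left; 25 < 46 → go left; 25 < 42 → go left. Place as left child of 42.
Insert 44: 44 < 67 → go left; 44 > 22 → go right; 44 < 60 → go left; 44 > 23 → go right; 44 < 53 → go left; 44 < 46 → go left; 44 > 42 → go right. Place as right child of 42.
Insert 58: 58 < 67 → go left; 58 > 22 → go right; 58 < 60 → go left; 58 > 23 → go right; 58 > 53 → go right; 58 > 54 → go right. Place as right child of 54.
Insert 63: 63 < 67 → go left; 63 > 22 → go right; 63 > 60 → go right. Place as right child of 60.
Insert 29: 29 < 67 → go left; 29 > 22 → go right; 29 < 60 → go left; 29 > 23 → go right; 29 < 53 → go left; 29 < 46 → go left; 29 < 42 → go left; 29 > 25 → go right. Place as right child of 25.
Insert 45: 45 < 67 → go left; 45 > 22 → go right; 45 < 60 → go left; 45 > 23 → go right; 45 < 53 → go left; 45 < 46 → go left; 45 > 42 → go right; 45 > 44 → go right. Place as right child of 44.
Insert 35: 35 < 67 → go left; 35 > 22 → go right; 35 < 60 → go left; 35 > 23 → go right; 35 < 53 → go left; 35 < 46 → go left; 35 < 42 → go left; 35 > 25 → go right; 35 > 29 → go right. Place as right child of 29.
Insert 56: 56 < 67 → go left; 56 > 22 → go right; 56 < 60 → go left; 56 > 23 → go right; 56 > 53 → go right; 56 > 54 → go right; 56 < 58 → go left. Place as left child of 58.
Insert 62: 62 < 67 → go left; 62 > 22 → go right; 62 > 60 → go right; 62 < 63 → go left. Place as left child of 63.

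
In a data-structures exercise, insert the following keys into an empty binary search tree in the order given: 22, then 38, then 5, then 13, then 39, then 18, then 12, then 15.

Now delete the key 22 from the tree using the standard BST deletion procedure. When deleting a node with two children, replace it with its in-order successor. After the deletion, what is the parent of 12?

13

Insert 22: tree is empty, so 22 becomes the root.
Insert 38: 38 > 22 → go right. Place as right child of 22.
Insert 5: 5 < 22 → go left. Place as left child of 22.
Insert 13: 13 < 22 → go left; 13 > 5 → go right. Place as right child of 5.
Insert 39: 39 > 22 → go right; 39 > 38 → go right. Place as right child of 38.
Insert 18: 18 < 22 → go left; 18 > 5 → go right; 18 > 13 → go right. Place as right child of 13.
Insert 12: 12 < 22 → go left; 12 > 5 → go right; 12 < 13 → go left. Place as left child of 13.
Insert 15: 15 < 22 → go left; 15 > 5 → go right; 15 > 13 → go right; 15 < 18 → go left. Place as left child of 18.

Delete 22 (two children — replace with in-order successor).
After deletion, 12's parent is 13.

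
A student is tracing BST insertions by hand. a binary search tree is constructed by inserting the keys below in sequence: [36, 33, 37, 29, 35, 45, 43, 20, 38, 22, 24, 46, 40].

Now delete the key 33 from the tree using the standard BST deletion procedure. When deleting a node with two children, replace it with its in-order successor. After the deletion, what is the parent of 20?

36: root
33: left child of 36 (depth 1)
37: right child of 36 (depth 1)
29: left child of 33 (depth 2)
35: right child of 33 (depth 2)
45: right child of 37 (depth 2)
43: left child of 45 (depth 3)
20: left child of 29 (depth 3)
38: left child of 43 (depth 4)
22: right child of 20 (depth 4)
24: right child of 22 (depth 5)
46: right child of 45 (depth 3)
40: right child of 38 (depth 5)

Delete 33 (two children — replace with in-order successor).
After deletion, 20's parent is 29.

29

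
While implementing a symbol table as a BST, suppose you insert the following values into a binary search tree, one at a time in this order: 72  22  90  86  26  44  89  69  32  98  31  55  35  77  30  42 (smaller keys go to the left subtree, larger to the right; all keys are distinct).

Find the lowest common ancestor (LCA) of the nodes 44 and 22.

22

72: root
22: left child of 72 (depth 1)
90: right child of 72 (depth 1)
86: left child of 90 (depth 2)
26: right child of 22 (depth 2)
44: right child of 26 (depth 3)
89: right child of 86 (depth 3)
69: right child of 44 (depth 4)
32: left child of 44 (depth 4)
98: right child of 90 (depth 2)
31: left child of 32 (depth 5)
55: left child of 69 (depth 5)
35: right child of 32 (depth 5)
77: left child of 86 (depth 3)
30: left child of 31 (depth 6)
42: right child of 35 (depth 6)

Path to 44: 72 → 22 → 26 → 44
Path to 22: 72 → 22
22 lies on both paths and is an ancestor of the other node.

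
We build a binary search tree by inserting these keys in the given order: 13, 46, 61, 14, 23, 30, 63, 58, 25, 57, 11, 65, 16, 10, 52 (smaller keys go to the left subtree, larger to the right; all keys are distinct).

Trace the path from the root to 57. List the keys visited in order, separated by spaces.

13 46 61 58 57

13: root
46: right child of 13 (depth 1)
61: right child of 46 (depth 2)
14: left child of 46 (depth 2)
23: right child of 14 (depth 3)
30: right child of 23 (depth 4)
63: right child of 61 (depth 3)
58: left child of 61 (depth 3)
25: left child of 30 (depth 5)
57: left child of 58 (depth 4)
11: left child of 13 (depth 1)
65: right child of 63 (depth 4)
16: left child of 23 (depth 4)
10: left child of 11 (depth 2)
52: left child of 57 (depth 5)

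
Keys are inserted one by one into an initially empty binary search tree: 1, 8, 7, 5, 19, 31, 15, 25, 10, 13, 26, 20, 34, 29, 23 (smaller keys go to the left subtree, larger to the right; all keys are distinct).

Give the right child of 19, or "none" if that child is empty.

1: root
8: right child of 1 (depth 1)
7: left child of 8 (depth 2)
5: left child of 7 (depth 3)
19: right child of 8 (depth 2)
31: right child of 19 (depth 3)
15: left child of 19 (depth 3)
25: left child of 31 (depth 4)
10: left child of 15 (depth 4)
13: right child of 10 (depth 5)
26: right child of 25 (depth 5)
20: left child of 25 (depth 5)
34: right child of 31 (depth 4)
29: right child of 26 (depth 6)
23: right child of 20 (depth 6)

31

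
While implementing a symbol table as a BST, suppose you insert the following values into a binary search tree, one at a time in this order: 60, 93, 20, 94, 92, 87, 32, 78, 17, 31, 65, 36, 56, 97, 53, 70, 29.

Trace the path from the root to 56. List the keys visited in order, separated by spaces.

60: root
93: right child of 60 (depth 1)
20: left child of 60 (depth 1)
94: right child of 93 (depth 2)
92: left child of 93 (depth 2)
87: left child of 92 (depth 3)
32: right child of 20 (depth 2)
78: left child of 87 (depth 4)
17: left child of 20 (depth 2)
31: left child of 32 (depth 3)
65: left child of 78 (depth 5)
36: right child of 32 (depth 3)
56: right child of 36 (depth 4)
97: right child of 94 (depth 3)
53: left child of 56 (depth 5)
70: right child of 65 (depth 6)
29: left child of 31 (depth 4)

60 20 32 36 56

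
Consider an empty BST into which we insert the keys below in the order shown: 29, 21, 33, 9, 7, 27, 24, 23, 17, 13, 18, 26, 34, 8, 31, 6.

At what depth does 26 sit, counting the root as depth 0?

Insert 29: tree is empty, so 29 becomes the root.
Insert 21: 21 < 29 → go left. Place as left child of 29.
Insert 33: 33 > 29 → go right. Place as right child of 29.
Insert 9: 9 < 29 → go left; 9 < 21 → go left. Place as left child of 21.
Insert 7: 7 < 29 → go left; 7 < 21 → go left; 7 < 9 → go left. Place as left child of 9.
Insert 27: 27 < 29 → go left; 27 > 21 → go right. Place as right child of 21.
Insert 24: 24 < 29 → go left; 24 > 21 → go right; 24 < 27 → go left. Place as left child of 27.
Insert 23: 23 < 29 → go left; 23 > 21 → go right; 23 < 27 → go left; 23 < 24 → go left. Place as left child of 24.
Insert 17: 17 < 29 → go left; 17 < 21 → go left; 17 > 9 → go right. Place as right child of 9.
Insert 13: 13 < 29 → go left; 13 < 21 → go left; 13 > 9 → go right; 13 < 17 → go left. Place as left child of 17.
Insert 18: 18 < 29 → go left; 18 < 21 → go left; 18 > 9 → go right; 18 > 17 → go right. Place as right child of 17.
Insert 26: 26 < 29 → go left; 26 > 21 → go right; 26 < 27 → go left; 26 > 24 → go right. Place as right child of 24.
Insert 34: 34 > 29 → go right; 34 > 33 → go right. Place as right child of 33.
Insert 8: 8 < 29 → go left; 8 < 21 → go left; 8 < 9 → go left; 8 > 7 → go right. Place as right child of 7.
Insert 31: 31 > 29 → go right; 31 < 33 → go left. Place as left child of 33.
Insert 6: 6 < 29 → go left; 6 < 21 → go left; 6 < 9 → go left; 6 < 7 → go left. Place as left child of 7.

Path to 26: 29 → 21 → 27 → 24 → 26, which is 4 edges.

4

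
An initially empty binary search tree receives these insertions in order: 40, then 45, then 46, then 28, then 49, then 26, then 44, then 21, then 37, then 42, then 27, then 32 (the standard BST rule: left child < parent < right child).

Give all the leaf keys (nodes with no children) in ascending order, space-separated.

21 27 32 42 49

Insert 40: tree is empty, so 40 becomes the root.
Insert 45: 45 > 40 → go right. Place as right child of 40.
Insert 46: 46 > 40 → go right; 46 > 45 → go right. Place as right child of 45.
Insert 28: 28 < 40 → go left. Place as left child of 40.
Insert 49: 49 > 40 → go right; 49 > 45 → go right; 49 > 46 → go right. Place as right child of 46.
Insert 26: 26 < 40 → go left; 26 < 28 → go left. Place as left child of 28.
Insert 44: 44 > 40 → go right; 44 < 45 → go left. Place as left child of 45.
Insert 21: 21 < 40 → go left; 21 < 28 → go left; 21 < 26 → go left. Place as left child of 26.
Insert 37: 37 < 40 → go left; 37 > 28 → go right. Place as right child of 28.
Insert 42: 42 > 40 → go right; 42 < 45 → go left; 42 < 44 → go left. Place as left child of 44.
Insert 27: 27 < 40 → go left; 27 < 28 → go left; 27 > 26 → go right. Place as right child of 26.
Insert 32: 32 < 40 → go left; 32 > 28 → go right; 32 < 37 → go left. Place as left child of 37.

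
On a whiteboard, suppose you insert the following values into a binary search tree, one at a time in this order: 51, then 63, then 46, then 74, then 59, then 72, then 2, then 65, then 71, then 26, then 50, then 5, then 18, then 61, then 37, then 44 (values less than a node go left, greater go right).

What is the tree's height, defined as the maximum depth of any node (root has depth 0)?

Insert 51: tree is empty, so 51 becomes the root.
Insert 63: 63 > 51 → go right. Place as right child of 51.
Insert 46: 46 < 51 → go left. Place as left child of 51.
Insert 74: 74 > 51 → go right; 74 > 63 → go right. Place as right child of 63.
Insert 59: 59 > 51 → go right; 59 < 63 → go left. Place as left child of 63.
Insert 72: 72 > 51 → go right; 72 > 63 → go right; 72 < 74 → go left. Place as left child of 74.
Insert 2: 2 < 51 → go left; 2 < 46 → go left. Place as left child of 46.
Insert 65: 65 > 51 → go right; 65 > 63 → go right; 65 < 74 → go left; 65 < 72 → go left. Place as left child of 72.
Insert 71: 71 > 51 → go right; 71 > 63 → go right; 71 < 74 → go left; 71 < 72 → go left; 71 > 65 → go right. Place as right child of 65.
Insert 26: 26 < 51 → go left; 26 < 46 → go left; 26 > 2 → go right. Place as right child of 2.
Insert 50: 50 < 51 → go left; 50 > 46 → go right. Place as right child of 46.
Insert 5: 5 < 51 → go left; 5 < 46 → go left; 5 > 2 → go right; 5 < 26 → go left. Place as left child of 26.
Insert 18: 18 < 51 → go left; 18 < 46 → go left; 18 > 2 → go right; 18 < 26 → go left; 18 > 5 → go right. Place as right child of 5.
Insert 61: 61 > 51 → go right; 61 < 63 → go left; 61 > 59 → go right. Place as right child of 59.
Insert 37: 37 < 51 → go left; 37 < 46 → go left; 37 > 2 → go right; 37 > 26 → go right. Place as right child of 26.
Insert 44: 44 < 51 → go left; 44 < 46 → go left; 44 > 2 → go right; 44 > 26 → go right; 44 > 37 → go right. Place as right child of 37.

The deepest node is 71 at depth 5.

5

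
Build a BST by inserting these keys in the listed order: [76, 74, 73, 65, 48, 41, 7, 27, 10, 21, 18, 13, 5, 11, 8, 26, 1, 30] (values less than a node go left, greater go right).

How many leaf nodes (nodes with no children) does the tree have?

5

Insert 76: tree is empty, so 76 becomes the root.
Insert 74: 74 < 76 → go left. Place as left child of 76.
Insert 73: 73 < 76 → go left; 73 < 74 → go left. Place as left child of 74.
Insert 65: 65 < 76 → go left; 65 < 74 → go left; 65 < 73 → go left. Place as left child of 73.
Insert 48: 48 < 76 → go left; 48 < 74 → go left; 48 < 73 → go left; 48 < 65 → go left. Place as left child of 65.
Insert 41: 41 < 76 → go left; 41 < 74 → go left; 41 < 73 → go left; 41 < 65 → go left; 41 < 48 → go left. Place as left child of 48.
Insert 7: 7 < 76 → go left; 7 < 74 → go left; 7 < 73 → go left; 7 < 65 → go left; 7 < 48 → go left; 7 < 41 → go left. Place as left child of 41.
Insert 27: 27 < 76 → go left; 27 < 74 → go left; 27 < 73 → go left; 27 < 65 → go left; 27 < 48 → go left; 27 < 41 → go left; 27 > 7 → go right. Place as right child of 7.
Insert 10: 10 < 76 → go left; 10 < 74 → go left; 10 < 73 → go left; 10 < 65 → go left; 10 < 48 → go left; 10 < 41 → go left; 10 > 7 → go right; 10 < 27 → go left. Place as left child of 27.
Insert 21: 21 < 76 → go left; 21 < 74 → go left; 21 < 73 → go left; 21 < 65 → go left; 21 < 48 → go left; 21 < 41 → go left; 21 > 7 → go right; 21 < 27 → go left; 21 > 10 → go right. Place as right child of 10.
Insert 18: 18 < 76 → go left; 18 < 74 → go left; 18 < 73 → go left; 18 < 65 → go left; 18 < 48 → go left; 18 < 41 → go left; 18 > 7 → go right; 18 < 27 → go left; 18 > 10 → go right; 18 < 21 → go left. Place as left child of 21.
Insert 13: 13 < 76 → go left; 13 < 74 → go left; 13 < 73 → go left; 13 < 65 → go left; 13 < 48 → go left; 13 < 41 → go left; 13 > 7 → go right; 13 < 27 → go left; 13 > 10 → go right; 13 < 21 → go left; 13 < 18 → go left. Place as left child of 18.
Insert 5: 5 < 76 → go left; 5 < 74 → go left; 5 < 73 → go left; 5 < 65 → go left; 5 < 48 → go left; 5 < 41 → go left; 5 < 7 → go left. Place as left child of 7.
Insert 11: 11 < 76 → go left; 11 < 74 → go left; 11 < 73 → go left; 11 < 65 → go left; 11 < 48 → go left; 11 < 41 → go left; 11 > 7 → go right; 11 < 27 → go left; 11 > 10 → go right; 11 < 21 → go left; 11 < 18 → go left; 11 < 13 → go left. Place as left child of 13.
Insert 8: 8 < 76 → go left; 8 < 74 → go left; 8 < 73 → go left; 8 < 65 → go left; 8 < 48 → go left; 8 < 41 → go left; 8 > 7 → go right; 8 < 27 → go left; 8 < 10 → go left. Place as left child of 10.
Insert 26: 26 < 76 → go left; 26 < 74 → go left; 26 < 73 → go left; 26 < 65 → go left; 26 < 48 → go left; 26 < 41 → go left; 26 > 7 → go right; 26 < 27 → go left; 26 > 10 → go right; 26 > 21 → go right. Place as right child of 21.
Insert 1: 1 < 76 → go left; 1 < 74 → go left; 1 < 73 → go left; 1 < 65 → go left; 1 < 48 → go left; 1 < 41 → go left; 1 < 7 → go left; 1 < 5 → go left. Place as left child of 5.
Insert 30: 30 < 76 → go left; 30 < 74 → go left; 30 < 73 → go left; 30 < 65 → go left; 30 < 48 → go left; 30 < 41 → go left; 30 > 7 → go right; 30 > 27 → go right. Place as right child of 27.

Leaves: 1, 8, 11, 26, 30 — 5 in total.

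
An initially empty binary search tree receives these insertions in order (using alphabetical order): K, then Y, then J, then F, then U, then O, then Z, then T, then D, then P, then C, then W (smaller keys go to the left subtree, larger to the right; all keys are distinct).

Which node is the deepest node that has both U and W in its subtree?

Resulting structure (node: left, right):
  K: L=J, R=Y
  Y: L=U, R=Z
  J: L=F, R=–
  F: L=D, R=–
  U: L=O, R=W
  O: L=–, R=T
  Z: L=–, R=–
  T: L=P, R=–
  D: L=C, R=–
  P: L=–, R=–
  C: L=–, R=–
  W: L=–, R=–

Path to U: K → Y → U
Path to W: K → Y → U → W
U lies on both paths and is an ancestor of the other node.

U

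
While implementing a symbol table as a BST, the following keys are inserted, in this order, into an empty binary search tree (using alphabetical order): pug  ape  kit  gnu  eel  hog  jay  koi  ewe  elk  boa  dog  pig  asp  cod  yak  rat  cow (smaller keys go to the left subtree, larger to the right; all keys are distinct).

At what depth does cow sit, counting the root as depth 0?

8

Insert pug: tree is empty, so pug becomes the root.
Insert ape: ape < pug → go left. Place as left child of pug.
Insert kit: kit < pug → go left; kit > ape → go right. Place as right child of ape.
Insert gnu: gnu < pug → go left; gnu > ape → go right; gnu < kit → go left. Place as left child of kit.
Insert eel: eel < pug → go left; eel > ape → go right; eel < kit → go left; eel < gnu → go left. Place as left child of gnu.
Insert hog: hog < pug → go left; hog > ape → go right; hog < kit → go left; hog > gnu → go right. Place as right child of gnu.
Insert jay: jay < pug → go left; jay > ape → go right; jay < kit → go left; jay > gnu → go right; jay > hog → go right. Place as right child of hog.
Insert koi: koi < pug → go left; koi > ape → go right; koi > kit → go right. Place as right child of kit.
Insert ewe: ewe < pug → go left; ewe > ape → go right; ewe < kit → go left; ewe < gnu → go left; ewe > eel → go right. Place as right child of eel.
Insert elk: elk < pug → go left; elk > ape → go right; elk < kit → go left; elk < gnu → go left; elk > eel → go right; elk < ewe → go left. Place as left child of ewe.
Insert boa: boa < pug → go left; boa > ape → go right; boa < kit → go left; boa < gnu → go left; boa < eel → go left. Place as left child of eel.
Insert dog: dog < pug → go left; dog > ape → go right; dog < kit → go left; dog < gnu → go left; dog < eel → go left; dog > boa → go right. Place as right child of boa.
Insert pig: pig < pug → go left; pig > ape → go right; pig > kit → go right; pig > koi → go right. Place as right child of koi.
Insert asp: asp < pug → go left; asp > ape → go right; asp < kit → go left; asp < gnu → go left; asp < eel → go left; asp < boa → go left. Place as left child of boa.
Insert cod: cod < pug → go left; cod > ape → go right; cod < kit → go left; cod < gnu → go left; cod < eel → go left; cod > boa → go right; cod < dog → go left. Place as left child of dog.
Insert yak: yak > pug → go right. Place as right child of pug.
Insert rat: rat > pug → go right; rat < yak → go left. Place as left child of yak.
Insert cow: cow < pug → go left; cow > ape → go right; cow < kit → go left; cow < gnu → go left; cow < eel → go left; cow > boa → go right; cow < dog → go left; cow > cod → go right. Place as right child of cod.

Path to cow: pug → ape → kit → gnu → eel → boa → dog → cod → cow, which is 8 edges.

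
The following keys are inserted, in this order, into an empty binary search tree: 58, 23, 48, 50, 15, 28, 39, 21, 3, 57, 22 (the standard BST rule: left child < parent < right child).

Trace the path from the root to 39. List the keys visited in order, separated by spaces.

58 23 48 28 39

58: root
23: left child of 58 (depth 1)
48: right child of 23 (depth 2)
50: right child of 48 (depth 3)
15: left child of 23 (depth 2)
28: left child of 48 (depth 3)
39: right child of 28 (depth 4)
21: right child of 15 (depth 3)
3: left child of 15 (depth 3)
57: right child of 50 (depth 4)
22: right child of 21 (depth 4)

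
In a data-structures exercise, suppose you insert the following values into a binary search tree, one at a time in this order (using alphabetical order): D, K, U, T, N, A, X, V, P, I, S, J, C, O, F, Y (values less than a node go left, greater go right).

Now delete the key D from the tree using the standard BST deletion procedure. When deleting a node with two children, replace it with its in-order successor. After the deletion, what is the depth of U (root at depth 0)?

2

D: root
K: right child of D (depth 1)
U: right child of K (depth 2)
T: left child of U (depth 3)
N: left child of T (depth 4)
A: left child of D (depth 1)
X: right child of U (depth 3)
V: left child of X (depth 4)
P: right child of N (depth 5)
I: left child of K (depth 2)
S: right child of P (depth 6)
J: right child of I (depth 3)
C: right child of A (depth 2)
O: left child of P (depth 6)
F: left child of I (depth 3)
Y: right child of X (depth 4)

Delete D (two children — replace with in-order successor).
After deletion, path to U: F → K → U.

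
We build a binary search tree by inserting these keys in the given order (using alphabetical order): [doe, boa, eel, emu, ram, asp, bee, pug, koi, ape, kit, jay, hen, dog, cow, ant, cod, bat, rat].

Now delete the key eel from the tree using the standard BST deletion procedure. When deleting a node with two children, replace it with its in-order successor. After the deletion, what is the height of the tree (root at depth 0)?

Insert doe: tree is empty, so doe becomes the root.
Insert boa: boa < doe → go left. Place as left child of doe.
Insert eel: eel > doe → go right. Place as right child of doe.
Insert emu: emu > doe → go right; emu > eel → go right. Place as right child of eel.
Insert ram: ram > doe → go right; ram > eel → go right; ram > emu → go right. Place as right child of emu.
Insert asp: asp < doe → go left; asp < boa → go left. Place as left child of boa.
Insert bee: bee < doe → go left; bee < boa → go left; bee > asp → go right. Place as right child of asp.
Insert pug: pug > doe → go right; pug > eel → go right; pug > emu → go right; pug < ram → go left. Place as left child of ram.
Insert koi: koi > doe → go right; koi > eel → go right; koi > emu → go right; koi < ram → go left; koi < pug → go left. Place as left child of pug.
Insert ape: ape < doe → go left; ape < boa → go left; ape < asp → go left. Place as left child of asp.
Insert kit: kit > doe → go right; kit > eel → go right; kit > emu → go right; kit < ram → go left; kit < pug → go left; kit < koi → go left. Place as left child of koi.
Insert jay: jay > doe → go right; jay > eel → go right; jay > emu → go right; jay < ram → go left; jay < pug → go left; jay < koi → go left; jay < kit → go left. Place as left child of kit.
Insert hen: hen > doe → go right; hen > eel → go right; hen > emu → go right; hen < ram → go left; hen < pug → go left; hen < koi → go left; hen < kit → go left; hen < jay → go left. Place as left child of jay.
Insert dog: dog > doe → go right; dog < eel → go left. Place as left child of eel.
Insert cow: cow < doe → go left; cow > boa → go right. Place as right child of boa.
Insert ant: ant < doe → go left; ant < boa → go left; ant < asp → go left; ant < ape → go left. Place as left child of ape.
Insert cod: cod < doe → go left; cod > boa → go right; cod < cow → go left. Place as left child of cow.
Insert bat: bat < doe → go left; bat < boa → go left; bat > asp → go right; bat < bee → go left. Place as left child of bee.
Insert rat: rat > doe → go right; rat > eel → go right; rat > emu → go right; rat > ram → go right. Place as right child of ram.

Delete eel (two children — replace with in-order successor).
After deletion, deepest node is hen at depth 7.

7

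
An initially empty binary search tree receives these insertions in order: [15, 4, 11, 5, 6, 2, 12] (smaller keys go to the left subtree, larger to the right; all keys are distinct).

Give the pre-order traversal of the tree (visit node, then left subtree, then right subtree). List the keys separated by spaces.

15 4 2 11 5 6 12

Insert 15: tree is empty, so 15 becomes the root.
Insert 4: 4 < 15 → go left. Place as left child of 15.
Insert 11: 11 < 15 → go left; 11 > 4 → go right. Place as right child of 4.
Insert 5: 5 < 15 → go left; 5 > 4 → go right; 5 < 11 → go left. Place as left child of 11.
Insert 6: 6 < 15 → go left; 6 > 4 → go right; 6 < 11 → go left; 6 > 5 → go right. Place as right child of 5.
Insert 2: 2 < 15 → go left; 2 < 4 → go left. Place as left child of 4.
Insert 12: 12 < 15 → go left; 12 > 4 → go right; 12 > 11 → go right. Place as right child of 11.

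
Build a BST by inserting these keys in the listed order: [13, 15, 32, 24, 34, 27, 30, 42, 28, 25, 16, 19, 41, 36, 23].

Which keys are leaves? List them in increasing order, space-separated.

23 25 28 36

Insert 13: tree is empty, so 13 becomes the root.
Insert 15: 15 > 13 → go right. Place as right child of 13.
Insert 32: 32 > 13 → go right; 32 > 15 → go right. Place as right child of 15.
Insert 24: 24 > 13 → go right; 24 > 15 → go right; 24 < 32 → go left. Place as left child of 32.
Insert 34: 34 > 13 → go right; 34 > 15 → go right; 34 > 32 → go right. Place as right child of 32.
Insert 27: 27 > 13 → go right; 27 > 15 → go right; 27 < 32 → go left; 27 > 24 → go right. Place as right child of 24.
Insert 30: 30 > 13 → go right; 30 > 15 → go right; 30 < 32 → go left; 30 > 24 → go right; 30 > 27 → go right. Place as right child of 27.
Insert 42: 42 > 13 → go right; 42 > 15 → go right; 42 > 32 → go right; 42 > 34 → go right. Place as right child of 34.
Insert 28: 28 > 13 → go right; 28 > 15 → go right; 28 < 32 → go left; 28 > 24 → go right; 28 > 27 → go right; 28 < 30 → go left. Place as left child of 30.
Insert 25: 25 > 13 → go right; 25 > 15 → go right; 25 < 32 → go left; 25 > 24 → go right; 25 < 27 → go left. Place as left child of 27.
Insert 16: 16 > 13 → go right; 16 > 15 → go right; 16 < 32 → go left; 16 < 24 → go left. Place as left child of 24.
Insert 19: 19 > 13 → go right; 19 > 15 → go right; 19 < 32 → go left; 19 < 24 → go left; 19 > 16 → go right. Place as right child of 16.
Insert 41: 41 > 13 → go right; 41 > 15 → go right; 41 > 32 → go right; 41 > 34 → go right; 41 < 42 → go left. Place as left child of 42.
Insert 36: 36 > 13 → go right; 36 > 15 → go right; 36 > 32 → go right; 36 > 34 → go right; 36 < 42 → go left; 36 < 41 → go left. Place as left child of 41.
Insert 23: 23 > 13 → go right; 23 > 15 → go right; 23 < 32 → go left; 23 < 24 → go left; 23 > 16 → go right; 23 > 19 → go right. Place as right child of 19.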